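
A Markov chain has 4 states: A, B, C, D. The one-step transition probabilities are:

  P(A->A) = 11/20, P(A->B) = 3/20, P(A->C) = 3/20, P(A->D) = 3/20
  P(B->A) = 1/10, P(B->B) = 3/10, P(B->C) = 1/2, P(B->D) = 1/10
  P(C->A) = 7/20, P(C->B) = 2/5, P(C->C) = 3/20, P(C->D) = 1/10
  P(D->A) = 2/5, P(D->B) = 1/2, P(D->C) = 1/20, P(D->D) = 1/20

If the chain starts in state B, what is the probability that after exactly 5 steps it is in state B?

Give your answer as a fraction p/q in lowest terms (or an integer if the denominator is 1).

Answer: 235731/800000

Derivation:
Computing P^5 by repeated multiplication:
P^1 =
  A: [11/20, 3/20, 3/20, 3/20]
  B: [1/10, 3/10, 1/2, 1/10]
  C: [7/20, 2/5, 3/20, 1/10]
  D: [2/5, 1/2, 1/20, 1/20]
P^2 =
  A: [43/100, 21/80, 3/16, 3/25]
  B: [3/10, 71/200, 49/200, 1/10]
  C: [13/40, 113/400, 7/25, 9/80]
  D: [123/400, 51/200, 8/25, 47/400]
P^3 =
  A: [3011/8000, 1113/4000, 1839/8000, 231/2000]
  B: [261/800, 599/2000, 1057/4000, 11/100]
  C: [7/20, 1207/4000, 1901/8000, 177/1600]
  D: [2829/8000, 99/320, 91/400, 219/2000]
P^4 =
  A: [28919/80000, 46341/160000, 18867/80000, 18087/160000]
  B: [2767/8000, 23959/80000, 9753/40000, 1773/16000]
  C: [11203/32000, 23471/80000, 4891/20000, 3583/32000]
  D: [55817/160000, 46657/160000, 39573/160000, 17953/160000]
P^5 =
  A: [568867/1600000, 467151/1600000, 768213/3200000, 359751/3200000]
  B: [2239/6400, 235731/800000, 389983/1600000, 35761/320000]
  C: [225453/640000, 941871/3200000, 193191/800000, 3581/32000]
  D: [2203/6250, 943507/3200000, 770693/3200000, 44733/400000]

(P^5)[B -> B] = 235731/800000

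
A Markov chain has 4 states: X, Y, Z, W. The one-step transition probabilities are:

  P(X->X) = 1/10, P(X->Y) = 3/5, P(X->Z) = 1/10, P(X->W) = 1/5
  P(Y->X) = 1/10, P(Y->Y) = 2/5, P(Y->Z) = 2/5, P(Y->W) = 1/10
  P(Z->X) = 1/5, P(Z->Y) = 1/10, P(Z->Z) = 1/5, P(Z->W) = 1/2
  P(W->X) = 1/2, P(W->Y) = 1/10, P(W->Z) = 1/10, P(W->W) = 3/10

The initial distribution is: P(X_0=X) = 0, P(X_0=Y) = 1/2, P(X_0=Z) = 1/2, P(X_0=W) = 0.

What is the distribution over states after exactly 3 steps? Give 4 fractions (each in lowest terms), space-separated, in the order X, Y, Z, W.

Propagating the distribution step by step (d_{t+1} = d_t * P):
d_0 = (X=0, Y=1/2, Z=1/2, W=0)
  d_1[X] = 0*1/10 + 1/2*1/10 + 1/2*1/5 + 0*1/2 = 3/20
  d_1[Y] = 0*3/5 + 1/2*2/5 + 1/2*1/10 + 0*1/10 = 1/4
  d_1[Z] = 0*1/10 + 1/2*2/5 + 1/2*1/5 + 0*1/10 = 3/10
  d_1[W] = 0*1/5 + 1/2*1/10 + 1/2*1/2 + 0*3/10 = 3/10
d_1 = (X=3/20, Y=1/4, Z=3/10, W=3/10)
  d_2[X] = 3/20*1/10 + 1/4*1/10 + 3/10*1/5 + 3/10*1/2 = 1/4
  d_2[Y] = 3/20*3/5 + 1/4*2/5 + 3/10*1/10 + 3/10*1/10 = 1/4
  d_2[Z] = 3/20*1/10 + 1/4*2/5 + 3/10*1/5 + 3/10*1/10 = 41/200
  d_2[W] = 3/20*1/5 + 1/4*1/10 + 3/10*1/2 + 3/10*3/10 = 59/200
d_2 = (X=1/4, Y=1/4, Z=41/200, W=59/200)
  d_3[X] = 1/4*1/10 + 1/4*1/10 + 41/200*1/5 + 59/200*1/2 = 477/2000
  d_3[Y] = 1/4*3/5 + 1/4*2/5 + 41/200*1/10 + 59/200*1/10 = 3/10
  d_3[Z] = 1/4*1/10 + 1/4*2/5 + 41/200*1/5 + 59/200*1/10 = 391/2000
  d_3[W] = 1/4*1/5 + 1/4*1/10 + 41/200*1/2 + 59/200*3/10 = 133/500
d_3 = (X=477/2000, Y=3/10, Z=391/2000, W=133/500)

Answer: 477/2000 3/10 391/2000 133/500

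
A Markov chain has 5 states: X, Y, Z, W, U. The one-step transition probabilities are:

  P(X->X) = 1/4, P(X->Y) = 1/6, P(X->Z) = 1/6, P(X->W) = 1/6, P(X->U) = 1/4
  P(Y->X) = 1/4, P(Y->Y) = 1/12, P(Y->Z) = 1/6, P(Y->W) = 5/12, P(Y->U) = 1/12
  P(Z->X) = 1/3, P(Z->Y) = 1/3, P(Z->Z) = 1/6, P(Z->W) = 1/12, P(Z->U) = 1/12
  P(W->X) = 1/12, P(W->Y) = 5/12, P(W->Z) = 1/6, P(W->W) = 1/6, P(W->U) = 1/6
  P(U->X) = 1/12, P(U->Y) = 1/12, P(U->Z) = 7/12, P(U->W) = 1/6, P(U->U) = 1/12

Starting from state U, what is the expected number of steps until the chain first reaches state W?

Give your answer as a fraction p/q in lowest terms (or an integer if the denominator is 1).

Answer: 28572/5315

Derivation:
Let h_i = expected steps to first reach W from state i.
Boundary: h_W = 0.
First-step equations for the other states:
  h_X = 1 + 1/4*h_X + 1/6*h_Y + 1/6*h_Z + 1/6*h_W + 1/4*h_U
  h_Y = 1 + 1/4*h_X + 1/12*h_Y + 1/6*h_Z + 5/12*h_W + 1/12*h_U
  h_Z = 1 + 1/3*h_X + 1/3*h_Y + 1/6*h_Z + 1/12*h_W + 1/12*h_U
  h_U = 1 + 1/12*h_X + 1/12*h_Y + 7/12*h_Z + 1/6*h_W + 1/12*h_U

Substituting h_W = 0 and rearranging gives the linear system (I - Q) h = 1:
  [3/4, -1/6, -1/6, -1/4] . (h_X, h_Y, h_Z, h_U) = 1
  [-1/4, 11/12, -1/6, -1/12] . (h_X, h_Y, h_Z, h_U) = 1
  [-1/3, -1/3, 5/6, -1/12] . (h_X, h_Y, h_Z, h_U) = 1
  [-1/12, -1/12, -7/12, 11/12] . (h_X, h_Y, h_Z, h_U) = 1

Solving yields:
  h_X = 5544/1063
  h_Y = 21192/5315
  h_Z = 5760/1063
  h_U = 28572/5315

Starting state is U, so the expected hitting time is h_U = 28572/5315.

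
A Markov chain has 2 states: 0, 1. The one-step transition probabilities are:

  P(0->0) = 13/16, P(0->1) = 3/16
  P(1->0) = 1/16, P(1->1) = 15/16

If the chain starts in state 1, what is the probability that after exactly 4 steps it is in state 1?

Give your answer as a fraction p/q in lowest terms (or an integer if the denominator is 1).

Answer: 849/1024

Derivation:
Computing P^4 by repeated multiplication:
P^1 =
  0: [13/16, 3/16]
  1: [1/16, 15/16]
P^2 =
  0: [43/64, 21/64]
  1: [7/64, 57/64]
P^3 =
  0: [145/256, 111/256]
  1: [37/256, 219/256]
P^4 =
  0: [499/1024, 525/1024]
  1: [175/1024, 849/1024]

(P^4)[1 -> 1] = 849/1024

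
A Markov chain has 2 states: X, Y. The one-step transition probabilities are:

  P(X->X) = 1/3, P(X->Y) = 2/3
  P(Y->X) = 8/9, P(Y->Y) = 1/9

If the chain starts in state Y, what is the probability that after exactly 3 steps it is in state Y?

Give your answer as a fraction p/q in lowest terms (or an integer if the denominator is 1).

Answer: 241/729

Derivation:
Computing P^3 by repeated multiplication:
P^1 =
  X: [1/3, 2/3]
  Y: [8/9, 1/9]
P^2 =
  X: [19/27, 8/27]
  Y: [32/81, 49/81]
P^3 =
  X: [121/243, 122/243]
  Y: [488/729, 241/729]

(P^3)[Y -> Y] = 241/729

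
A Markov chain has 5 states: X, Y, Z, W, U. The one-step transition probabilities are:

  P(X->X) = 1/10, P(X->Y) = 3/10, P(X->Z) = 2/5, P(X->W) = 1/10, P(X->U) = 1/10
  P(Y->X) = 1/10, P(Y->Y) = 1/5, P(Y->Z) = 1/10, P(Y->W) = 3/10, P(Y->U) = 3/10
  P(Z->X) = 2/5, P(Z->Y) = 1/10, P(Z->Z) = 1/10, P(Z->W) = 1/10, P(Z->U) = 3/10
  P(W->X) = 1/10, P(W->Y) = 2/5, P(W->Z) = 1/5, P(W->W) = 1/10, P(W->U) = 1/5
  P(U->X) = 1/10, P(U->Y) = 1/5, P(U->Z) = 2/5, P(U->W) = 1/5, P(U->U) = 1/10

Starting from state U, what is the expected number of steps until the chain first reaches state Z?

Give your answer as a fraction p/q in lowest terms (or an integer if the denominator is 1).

Let h_i = expected steps to first reach Z from state i.
Boundary: h_Z = 0.
First-step equations for the other states:
  h_X = 1 + 1/10*h_X + 3/10*h_Y + 2/5*h_Z + 1/10*h_W + 1/10*h_U
  h_Y = 1 + 1/10*h_X + 1/5*h_Y + 1/10*h_Z + 3/10*h_W + 3/10*h_U
  h_W = 1 + 1/10*h_X + 2/5*h_Y + 1/5*h_Z + 1/10*h_W + 1/5*h_U
  h_U = 1 + 1/10*h_X + 1/5*h_Y + 2/5*h_Z + 1/5*h_W + 1/10*h_U

Substituting h_Z = 0 and rearranging gives the linear system (I - Q) h = 1:
  [9/10, -3/10, -1/10, -1/10] . (h_X, h_Y, h_W, h_U) = 1
  [-1/10, 4/5, -3/10, -3/10] . (h_X, h_Y, h_W, h_U) = 1
  [-1/10, -2/5, 9/10, -1/5] . (h_X, h_Y, h_W, h_U) = 1
  [-1/10, -1/5, -1/5, 9/10] . (h_X, h_Y, h_W, h_U) = 1

Solving yields:
  h_X = 990/281
  h_Y = 1300/281
  h_W = 13400/3091
  h_U = 10800/3091

Starting state is U, so the expected hitting time is h_U = 10800/3091.

Answer: 10800/3091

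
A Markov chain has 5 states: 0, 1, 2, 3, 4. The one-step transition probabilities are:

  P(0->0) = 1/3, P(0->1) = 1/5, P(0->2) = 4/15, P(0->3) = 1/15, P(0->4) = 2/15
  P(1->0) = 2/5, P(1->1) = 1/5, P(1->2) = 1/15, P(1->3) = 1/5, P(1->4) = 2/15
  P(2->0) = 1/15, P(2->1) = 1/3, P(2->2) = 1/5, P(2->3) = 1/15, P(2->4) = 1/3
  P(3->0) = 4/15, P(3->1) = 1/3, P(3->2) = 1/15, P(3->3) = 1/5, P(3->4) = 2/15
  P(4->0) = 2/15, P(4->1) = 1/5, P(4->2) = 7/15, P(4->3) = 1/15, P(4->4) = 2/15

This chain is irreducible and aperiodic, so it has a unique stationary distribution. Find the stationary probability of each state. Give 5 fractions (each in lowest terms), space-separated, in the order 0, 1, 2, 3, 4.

Answer: 11327/45471 3699/15157 3272/15157 1735/15157 8026/45471

Derivation:
The stationary distribution satisfies pi = pi * P, i.e.:
  pi_0 = 1/3*pi_0 + 2/5*pi_1 + 1/15*pi_2 + 4/15*pi_3 + 2/15*pi_4
  pi_1 = 1/5*pi_0 + 1/5*pi_1 + 1/3*pi_2 + 1/3*pi_3 + 1/5*pi_4
  pi_2 = 4/15*pi_0 + 1/15*pi_1 + 1/5*pi_2 + 1/15*pi_3 + 7/15*pi_4
  pi_3 = 1/15*pi_0 + 1/5*pi_1 + 1/15*pi_2 + 1/5*pi_3 + 1/15*pi_4
  pi_4 = 2/15*pi_0 + 2/15*pi_1 + 1/3*pi_2 + 2/15*pi_3 + 2/15*pi_4
with normalization: pi_0 + pi_1 + pi_2 + pi_3 + pi_4 = 1.

Using the first 4 balance equations plus normalization, the linear system A*pi = b is:
  [-2/3, 2/5, 1/15, 4/15, 2/15] . pi = 0
  [1/5, -4/5, 1/3, 1/3, 1/5] . pi = 0
  [4/15, 1/15, -4/5, 1/15, 7/15] . pi = 0
  [1/15, 1/5, 1/15, -4/5, 1/15] . pi = 0
  [1, 1, 1, 1, 1] . pi = 1

Solving yields:
  pi_0 = 11327/45471
  pi_1 = 3699/15157
  pi_2 = 3272/15157
  pi_3 = 1735/15157
  pi_4 = 8026/45471

Verification (pi * P):
  11327/45471*1/3 + 3699/15157*2/5 + 3272/15157*1/15 + 1735/15157*4/15 + 8026/45471*2/15 = 11327/45471 = pi_0  (ok)
  11327/45471*1/5 + 3699/15157*1/5 + 3272/15157*1/3 + 1735/15157*1/3 + 8026/45471*1/5 = 3699/15157 = pi_1  (ok)
  11327/45471*4/15 + 3699/15157*1/15 + 3272/15157*1/5 + 1735/15157*1/15 + 8026/45471*7/15 = 3272/15157 = pi_2  (ok)
  11327/45471*1/15 + 3699/15157*1/5 + 3272/15157*1/15 + 1735/15157*1/5 + 8026/45471*1/15 = 1735/15157 = pi_3  (ok)
  11327/45471*2/15 + 3699/15157*2/15 + 3272/15157*1/3 + 1735/15157*2/15 + 8026/45471*2/15 = 8026/45471 = pi_4  (ok)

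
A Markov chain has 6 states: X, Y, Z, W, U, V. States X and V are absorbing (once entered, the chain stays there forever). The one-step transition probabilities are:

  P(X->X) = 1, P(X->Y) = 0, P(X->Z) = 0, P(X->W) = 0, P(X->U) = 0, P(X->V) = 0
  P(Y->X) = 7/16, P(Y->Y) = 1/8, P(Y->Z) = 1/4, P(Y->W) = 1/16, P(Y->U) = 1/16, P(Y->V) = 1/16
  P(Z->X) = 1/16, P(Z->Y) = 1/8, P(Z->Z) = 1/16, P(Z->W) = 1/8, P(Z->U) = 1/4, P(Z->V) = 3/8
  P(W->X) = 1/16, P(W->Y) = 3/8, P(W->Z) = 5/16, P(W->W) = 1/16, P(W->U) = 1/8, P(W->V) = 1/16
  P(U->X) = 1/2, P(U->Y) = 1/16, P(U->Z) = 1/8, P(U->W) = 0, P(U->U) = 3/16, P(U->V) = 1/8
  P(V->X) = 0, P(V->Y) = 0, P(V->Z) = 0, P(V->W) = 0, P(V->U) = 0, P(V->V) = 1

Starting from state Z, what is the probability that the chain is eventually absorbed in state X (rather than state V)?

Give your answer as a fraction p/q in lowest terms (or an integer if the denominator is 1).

Let a_i = P(absorbed in X | start in state i).
Boundary conditions: a_X = 1, a_V = 0.
For each transient state i, a_i = sum_j P(i->j) * a_j:
  a_Y = 7/16*a_X + 1/8*a_Y + 1/4*a_Z + 1/16*a_W + 1/16*a_U + 1/16*a_V
  a_Z = 1/16*a_X + 1/8*a_Y + 1/16*a_Z + 1/8*a_W + 1/4*a_U + 3/8*a_V
  a_W = 1/16*a_X + 3/8*a_Y + 5/16*a_Z + 1/16*a_W + 1/8*a_U + 1/16*a_V
  a_U = 1/2*a_X + 1/16*a_Y + 1/8*a_Z + 0*a_W + 3/16*a_U + 1/8*a_V

Substituting a_X = 1 and a_V = 0, rearrange to (I - Q) a = r where r[i] = P(i -> X):
  [7/8, -1/4, -1/16, -1/16] . (a_Y, a_Z, a_W, a_U) = 7/16
  [-1/8, 15/16, -1/8, -1/4] . (a_Y, a_Z, a_W, a_U) = 1/16
  [-3/8, -5/16, 15/16, -1/8] . (a_Y, a_Z, a_W, a_U) = 1/16
  [-1/16, -1/8, 0, 13/16] . (a_Y, a_Z, a_W, a_U) = 1/2

Solving yields:
  a_Y = 24011/33289
  a_Z = 14641/33289
  a_W = 19982/33289
  a_U = 24585/33289

Starting state is Z, so the absorption probability is a_Z = 14641/33289.

Answer: 14641/33289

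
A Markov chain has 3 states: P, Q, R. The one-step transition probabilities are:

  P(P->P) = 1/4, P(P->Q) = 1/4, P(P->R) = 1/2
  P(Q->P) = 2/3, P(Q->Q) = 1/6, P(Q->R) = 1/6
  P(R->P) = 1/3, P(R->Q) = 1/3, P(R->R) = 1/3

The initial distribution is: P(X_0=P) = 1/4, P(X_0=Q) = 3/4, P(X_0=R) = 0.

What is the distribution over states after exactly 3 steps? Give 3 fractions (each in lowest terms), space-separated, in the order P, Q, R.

Answer: 299/768 67/256 67/192

Derivation:
Propagating the distribution step by step (d_{t+1} = d_t * P):
d_0 = (P=1/4, Q=3/4, R=0)
  d_1[P] = 1/4*1/4 + 3/4*2/3 + 0*1/3 = 9/16
  d_1[Q] = 1/4*1/4 + 3/4*1/6 + 0*1/3 = 3/16
  d_1[R] = 1/4*1/2 + 3/4*1/6 + 0*1/3 = 1/4
d_1 = (P=9/16, Q=3/16, R=1/4)
  d_2[P] = 9/16*1/4 + 3/16*2/3 + 1/4*1/3 = 67/192
  d_2[Q] = 9/16*1/4 + 3/16*1/6 + 1/4*1/3 = 49/192
  d_2[R] = 9/16*1/2 + 3/16*1/6 + 1/4*1/3 = 19/48
d_2 = (P=67/192, Q=49/192, R=19/48)
  d_3[P] = 67/192*1/4 + 49/192*2/3 + 19/48*1/3 = 299/768
  d_3[Q] = 67/192*1/4 + 49/192*1/6 + 19/48*1/3 = 67/256
  d_3[R] = 67/192*1/2 + 49/192*1/6 + 19/48*1/3 = 67/192
d_3 = (P=299/768, Q=67/256, R=67/192)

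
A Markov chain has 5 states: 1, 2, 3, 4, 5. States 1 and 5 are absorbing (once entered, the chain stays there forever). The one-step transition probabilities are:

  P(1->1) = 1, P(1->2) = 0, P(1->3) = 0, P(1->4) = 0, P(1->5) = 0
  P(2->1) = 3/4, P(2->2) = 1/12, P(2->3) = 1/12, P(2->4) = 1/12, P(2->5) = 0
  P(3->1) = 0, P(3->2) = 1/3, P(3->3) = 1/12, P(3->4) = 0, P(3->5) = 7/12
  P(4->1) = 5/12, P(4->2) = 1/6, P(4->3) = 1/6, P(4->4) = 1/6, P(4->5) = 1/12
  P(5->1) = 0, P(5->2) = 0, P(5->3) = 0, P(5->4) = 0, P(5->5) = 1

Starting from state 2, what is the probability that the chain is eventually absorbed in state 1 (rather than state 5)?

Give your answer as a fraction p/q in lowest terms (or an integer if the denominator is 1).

Let a_i = P(absorbed in 1 | start in state i).
Boundary conditions: a_1 = 1, a_5 = 0.
For each transient state i, a_i = sum_j P(i->j) * a_j:
  a_2 = 3/4*a_1 + 1/12*a_2 + 1/12*a_3 + 1/12*a_4 + 0*a_5
  a_3 = 0*a_1 + 1/3*a_2 + 1/12*a_3 + 0*a_4 + 7/12*a_5
  a_4 = 5/12*a_1 + 1/6*a_2 + 1/6*a_3 + 1/6*a_4 + 1/12*a_5

Substituting a_1 = 1 and a_5 = 0, rearrange to (I - Q) a = r where r[i] = P(i -> 1):
  [11/12, -1/12, -1/12] . (a_2, a_3, a_4) = 3/4
  [-1/3, 11/12, 0] . (a_2, a_3, a_4) = 0
  [-1/6, -1/6, 5/6] . (a_2, a_3, a_4) = 5/12

Solving yields:
  a_2 = 11/12
  a_3 = 1/3
  a_4 = 3/4

Starting state is 2, so the absorption probability is a_2 = 11/12.

Answer: 11/12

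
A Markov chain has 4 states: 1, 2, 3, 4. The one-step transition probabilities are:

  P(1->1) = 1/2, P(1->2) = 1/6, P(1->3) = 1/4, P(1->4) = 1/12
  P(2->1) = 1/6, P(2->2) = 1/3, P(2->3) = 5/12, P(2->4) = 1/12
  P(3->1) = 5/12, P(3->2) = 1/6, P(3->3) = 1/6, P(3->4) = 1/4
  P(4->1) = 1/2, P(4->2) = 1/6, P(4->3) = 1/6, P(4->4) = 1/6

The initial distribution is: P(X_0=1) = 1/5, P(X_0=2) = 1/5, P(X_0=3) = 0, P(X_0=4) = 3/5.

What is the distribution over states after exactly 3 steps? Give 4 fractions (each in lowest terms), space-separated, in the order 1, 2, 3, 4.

Propagating the distribution step by step (d_{t+1} = d_t * P):
d_0 = (1=1/5, 2=1/5, 3=0, 4=3/5)
  d_1[1] = 1/5*1/2 + 1/5*1/6 + 0*5/12 + 3/5*1/2 = 13/30
  d_1[2] = 1/5*1/6 + 1/5*1/3 + 0*1/6 + 3/5*1/6 = 1/5
  d_1[3] = 1/5*1/4 + 1/5*5/12 + 0*1/6 + 3/5*1/6 = 7/30
  d_1[4] = 1/5*1/12 + 1/5*1/12 + 0*1/4 + 3/5*1/6 = 2/15
d_1 = (1=13/30, 2=1/5, 3=7/30, 4=2/15)
  d_2[1] = 13/30*1/2 + 1/5*1/6 + 7/30*5/12 + 2/15*1/2 = 149/360
  d_2[2] = 13/30*1/6 + 1/5*1/3 + 7/30*1/6 + 2/15*1/6 = 1/5
  d_2[3] = 13/30*1/4 + 1/5*5/12 + 7/30*1/6 + 2/15*1/6 = 91/360
  d_2[4] = 13/30*1/12 + 1/5*1/12 + 7/30*1/4 + 2/15*1/6 = 2/15
d_2 = (1=149/360, 2=1/5, 3=91/360, 4=2/15)
  d_3[1] = 149/360*1/2 + 1/5*1/6 + 91/360*5/12 + 2/15*1/2 = 1781/4320
  d_3[2] = 149/360*1/6 + 1/5*1/3 + 91/360*1/6 + 2/15*1/6 = 1/5
  d_3[3] = 149/360*1/4 + 1/5*5/12 + 91/360*1/6 + 2/15*1/6 = 217/864
  d_3[4] = 149/360*1/12 + 1/5*1/12 + 91/360*1/4 + 2/15*1/6 = 59/432
d_3 = (1=1781/4320, 2=1/5, 3=217/864, 4=59/432)

Answer: 1781/4320 1/5 217/864 59/432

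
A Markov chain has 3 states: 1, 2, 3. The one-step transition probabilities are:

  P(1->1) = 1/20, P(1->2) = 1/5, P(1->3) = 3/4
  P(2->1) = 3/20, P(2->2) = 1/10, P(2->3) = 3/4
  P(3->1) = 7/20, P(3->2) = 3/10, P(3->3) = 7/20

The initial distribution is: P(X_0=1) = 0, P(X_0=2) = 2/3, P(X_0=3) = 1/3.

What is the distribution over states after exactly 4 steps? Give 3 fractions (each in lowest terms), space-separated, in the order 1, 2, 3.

Propagating the distribution step by step (d_{t+1} = d_t * P):
d_0 = (1=0, 2=2/3, 3=1/3)
  d_1[1] = 0*1/20 + 2/3*3/20 + 1/3*7/20 = 13/60
  d_1[2] = 0*1/5 + 2/3*1/10 + 1/3*3/10 = 1/6
  d_1[3] = 0*3/4 + 2/3*3/4 + 1/3*7/20 = 37/60
d_1 = (1=13/60, 2=1/6, 3=37/60)
  d_2[1] = 13/60*1/20 + 1/6*3/20 + 37/60*7/20 = 151/600
  d_2[2] = 13/60*1/5 + 1/6*1/10 + 37/60*3/10 = 49/200
  d_2[3] = 13/60*3/4 + 1/6*3/4 + 37/60*7/20 = 151/300
d_2 = (1=151/600, 2=49/200, 3=151/300)
  d_3[1] = 151/600*1/20 + 49/200*3/20 + 151/300*7/20 = 451/2000
  d_3[2] = 151/600*1/5 + 49/200*1/10 + 151/300*3/10 = 271/1200
  d_3[3] = 151/600*3/4 + 49/200*3/4 + 151/300*7/20 = 823/1500
d_3 = (1=451/2000, 2=271/1200, 3=823/1500)
  d_4[1] = 451/2000*1/20 + 271/1200*3/20 + 823/1500*7/20 = 14231/60000
  d_4[2] = 451/2000*1/5 + 271/1200*1/10 + 823/1500*3/10 = 13937/60000
  d_4[3] = 451/2000*3/4 + 271/1200*3/4 + 823/1500*7/20 = 3979/7500
d_4 = (1=14231/60000, 2=13937/60000, 3=3979/7500)

Answer: 14231/60000 13937/60000 3979/7500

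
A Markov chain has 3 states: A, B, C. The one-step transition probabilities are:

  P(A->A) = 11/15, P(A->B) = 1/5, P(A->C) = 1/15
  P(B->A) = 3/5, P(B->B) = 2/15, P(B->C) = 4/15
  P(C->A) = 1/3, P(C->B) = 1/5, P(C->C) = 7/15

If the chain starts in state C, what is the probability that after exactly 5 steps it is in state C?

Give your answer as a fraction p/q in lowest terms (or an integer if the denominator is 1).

Computing P^5 by repeated multiplication:
P^1 =
  A: [11/15, 1/5, 1/15]
  B: [3/5, 2/15, 4/15]
  C: [1/3, 1/5, 7/15]
P^2 =
  A: [17/25, 14/75, 2/15]
  B: [137/225, 43/225, 1/5]
  C: [13/25, 14/75, 22/75]
P^3 =
  A: [737/1125, 211/1125, 59/375]
  B: [2119/3375, 632/3375, 208/1125]
  C: [133/225, 211/1125, 83/375]
P^4 =
  A: [10891/16875, 3164/16875, 188/1125]
  B: [32117/50625, 9493/50625, 601/3375]
  C: [10459/16875, 3164/16875, 1084/5625]
P^5 =
  A: [162377/253125, 47461/253125, 14429/84375]
  B: [483799/759375, 142382/759375, 44398/253125]
  C: [31957/50625, 47461/253125, 15293/84375]

(P^5)[C -> C] = 15293/84375

Answer: 15293/84375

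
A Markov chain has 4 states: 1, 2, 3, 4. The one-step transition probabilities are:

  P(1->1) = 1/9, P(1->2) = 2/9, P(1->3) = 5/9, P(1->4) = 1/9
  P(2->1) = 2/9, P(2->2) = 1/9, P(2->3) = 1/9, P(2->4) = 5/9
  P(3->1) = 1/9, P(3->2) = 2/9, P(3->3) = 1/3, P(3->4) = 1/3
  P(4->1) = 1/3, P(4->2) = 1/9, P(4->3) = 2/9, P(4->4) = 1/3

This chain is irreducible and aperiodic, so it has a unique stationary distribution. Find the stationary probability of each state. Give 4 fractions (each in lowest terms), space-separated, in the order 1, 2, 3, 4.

Answer: 175/866 145/866 132/433 141/433

Derivation:
The stationary distribution satisfies pi = pi * P, i.e.:
  pi_1 = 1/9*pi_1 + 2/9*pi_2 + 1/9*pi_3 + 1/3*pi_4
  pi_2 = 2/9*pi_1 + 1/9*pi_2 + 2/9*pi_3 + 1/9*pi_4
  pi_3 = 5/9*pi_1 + 1/9*pi_2 + 1/3*pi_3 + 2/9*pi_4
  pi_4 = 1/9*pi_1 + 5/9*pi_2 + 1/3*pi_3 + 1/3*pi_4
with normalization: pi_1 + pi_2 + pi_3 + pi_4 = 1.

Using the first 3 balance equations plus normalization, the linear system A*pi = b is:
  [-8/9, 2/9, 1/9, 1/3] . pi = 0
  [2/9, -8/9, 2/9, 1/9] . pi = 0
  [5/9, 1/9, -2/3, 2/9] . pi = 0
  [1, 1, 1, 1] . pi = 1

Solving yields:
  pi_1 = 175/866
  pi_2 = 145/866
  pi_3 = 132/433
  pi_4 = 141/433

Verification (pi * P):
  175/866*1/9 + 145/866*2/9 + 132/433*1/9 + 141/433*1/3 = 175/866 = pi_1  (ok)
  175/866*2/9 + 145/866*1/9 + 132/433*2/9 + 141/433*1/9 = 145/866 = pi_2  (ok)
  175/866*5/9 + 145/866*1/9 + 132/433*1/3 + 141/433*2/9 = 132/433 = pi_3  (ok)
  175/866*1/9 + 145/866*5/9 + 132/433*1/3 + 141/433*1/3 = 141/433 = pi_4  (ok)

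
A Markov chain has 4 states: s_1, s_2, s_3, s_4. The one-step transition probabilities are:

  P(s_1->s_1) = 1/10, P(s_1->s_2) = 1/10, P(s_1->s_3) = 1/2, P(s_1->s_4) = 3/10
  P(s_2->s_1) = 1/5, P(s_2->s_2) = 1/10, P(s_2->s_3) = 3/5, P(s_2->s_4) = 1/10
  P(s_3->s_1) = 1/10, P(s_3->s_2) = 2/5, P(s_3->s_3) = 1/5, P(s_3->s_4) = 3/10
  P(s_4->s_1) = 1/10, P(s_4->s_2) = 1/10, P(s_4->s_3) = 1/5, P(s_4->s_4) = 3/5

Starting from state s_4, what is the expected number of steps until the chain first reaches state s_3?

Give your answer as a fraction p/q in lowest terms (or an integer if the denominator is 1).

Answer: 1000/273

Derivation:
Let h_i = expected steps to first reach s_3 from state i.
Boundary: h_s_3 = 0.
First-step equations for the other states:
  h_s_1 = 1 + 1/10*h_s_1 + 1/10*h_s_2 + 1/2*h_s_3 + 3/10*h_s_4
  h_s_2 = 1 + 1/5*h_s_1 + 1/10*h_s_2 + 3/5*h_s_3 + 1/10*h_s_4
  h_s_4 = 1 + 1/10*h_s_1 + 1/10*h_s_2 + 1/5*h_s_3 + 3/5*h_s_4

Substituting h_s_3 = 0 and rearranging gives the linear system (I - Q) h = 1:
  [9/10, -1/10, -3/10] . (h_s_1, h_s_2, h_s_4) = 1
  [-1/5, 9/10, -1/10] . (h_s_1, h_s_2, h_s_4) = 1
  [-1/10, -1/10, 2/5] . (h_s_1, h_s_2, h_s_4) = 1

Solving yields:
  h_s_1 = 100/39
  h_s_2 = 190/91
  h_s_4 = 1000/273

Starting state is s_4, so the expected hitting time is h_s_4 = 1000/273.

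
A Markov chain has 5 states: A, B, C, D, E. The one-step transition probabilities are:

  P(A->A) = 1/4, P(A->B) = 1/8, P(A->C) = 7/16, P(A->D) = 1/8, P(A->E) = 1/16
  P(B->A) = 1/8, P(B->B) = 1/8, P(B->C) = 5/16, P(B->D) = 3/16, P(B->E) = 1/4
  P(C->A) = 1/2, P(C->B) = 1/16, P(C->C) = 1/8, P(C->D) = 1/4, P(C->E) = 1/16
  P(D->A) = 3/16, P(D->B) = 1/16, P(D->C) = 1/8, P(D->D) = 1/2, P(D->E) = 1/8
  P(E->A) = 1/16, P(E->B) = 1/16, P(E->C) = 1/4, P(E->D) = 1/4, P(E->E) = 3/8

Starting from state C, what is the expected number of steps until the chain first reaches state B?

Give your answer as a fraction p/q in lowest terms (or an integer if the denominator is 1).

Answer: 5032/405

Derivation:
Let h_i = expected steps to first reach B from state i.
Boundary: h_B = 0.
First-step equations for the other states:
  h_A = 1 + 1/4*h_A + 1/8*h_B + 7/16*h_C + 1/8*h_D + 1/16*h_E
  h_C = 1 + 1/2*h_A + 1/16*h_B + 1/8*h_C + 1/4*h_D + 1/16*h_E
  h_D = 1 + 3/16*h_A + 1/16*h_B + 1/8*h_C + 1/2*h_D + 1/8*h_E
  h_E = 1 + 1/16*h_A + 1/16*h_B + 1/4*h_C + 1/4*h_D + 3/8*h_E

Substituting h_B = 0 and rearranging gives the linear system (I - Q) h = 1:
  [3/4, -7/16, -1/8, -1/16] . (h_A, h_C, h_D, h_E) = 1
  [-1/2, 7/8, -1/4, -1/16] . (h_A, h_C, h_D, h_E) = 1
  [-3/16, -1/8, 1/2, -1/8] . (h_A, h_C, h_D, h_E) = 1
  [-1/16, -1/4, -1/4, 5/8] . (h_A, h_C, h_D, h_E) = 1

Solving yields:
  h_A = 4768/405
  h_C = 5032/405
  h_D = 5156/405
  h_E = 1040/81

Starting state is C, so the expected hitting time is h_C = 5032/405.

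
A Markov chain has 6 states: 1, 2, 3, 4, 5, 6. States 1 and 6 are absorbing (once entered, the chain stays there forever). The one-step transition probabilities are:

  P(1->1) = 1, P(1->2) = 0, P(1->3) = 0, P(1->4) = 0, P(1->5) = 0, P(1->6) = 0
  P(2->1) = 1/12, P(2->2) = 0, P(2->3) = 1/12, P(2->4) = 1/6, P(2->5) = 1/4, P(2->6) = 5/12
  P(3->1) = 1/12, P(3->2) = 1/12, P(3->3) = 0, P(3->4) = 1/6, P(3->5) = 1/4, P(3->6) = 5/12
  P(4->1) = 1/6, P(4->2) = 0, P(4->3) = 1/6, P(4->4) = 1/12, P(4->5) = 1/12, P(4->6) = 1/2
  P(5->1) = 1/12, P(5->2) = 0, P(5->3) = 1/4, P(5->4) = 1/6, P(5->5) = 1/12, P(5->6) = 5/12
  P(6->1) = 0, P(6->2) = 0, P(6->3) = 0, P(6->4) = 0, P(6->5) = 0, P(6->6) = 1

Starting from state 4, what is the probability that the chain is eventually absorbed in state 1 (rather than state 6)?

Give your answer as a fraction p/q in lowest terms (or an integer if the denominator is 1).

Let a_i = P(absorbed in 1 | start in state i).
Boundary conditions: a_1 = 1, a_6 = 0.
For each transient state i, a_i = sum_j P(i->j) * a_j:
  a_2 = 1/12*a_1 + 0*a_2 + 1/12*a_3 + 1/6*a_4 + 1/4*a_5 + 5/12*a_6
  a_3 = 1/12*a_1 + 1/12*a_2 + 0*a_3 + 1/6*a_4 + 1/4*a_5 + 5/12*a_6
  a_4 = 1/6*a_1 + 0*a_2 + 1/6*a_3 + 1/12*a_4 + 1/12*a_5 + 1/2*a_6
  a_5 = 1/12*a_1 + 0*a_2 + 1/4*a_3 + 1/6*a_4 + 1/12*a_5 + 5/12*a_6

Substituting a_1 = 1 and a_6 = 0, rearrange to (I - Q) a = r where r[i] = P(i -> 1):
  [1, -1/12, -1/6, -1/4] . (a_2, a_3, a_4, a_5) = 1/12
  [-1/12, 1, -1/6, -1/4] . (a_2, a_3, a_4, a_5) = 1/12
  [0, -1/6, 11/12, -1/12] . (a_2, a_3, a_4, a_5) = 1/6
  [0, -1/4, -1/6, 11/12] . (a_2, a_3, a_4, a_5) = 1/12

Solving yields:
  a_2 = 15/82
  a_3 = 15/82
  a_4 = 19/82
  a_5 = 15/82

Starting state is 4, so the absorption probability is a_4 = 19/82.

Answer: 19/82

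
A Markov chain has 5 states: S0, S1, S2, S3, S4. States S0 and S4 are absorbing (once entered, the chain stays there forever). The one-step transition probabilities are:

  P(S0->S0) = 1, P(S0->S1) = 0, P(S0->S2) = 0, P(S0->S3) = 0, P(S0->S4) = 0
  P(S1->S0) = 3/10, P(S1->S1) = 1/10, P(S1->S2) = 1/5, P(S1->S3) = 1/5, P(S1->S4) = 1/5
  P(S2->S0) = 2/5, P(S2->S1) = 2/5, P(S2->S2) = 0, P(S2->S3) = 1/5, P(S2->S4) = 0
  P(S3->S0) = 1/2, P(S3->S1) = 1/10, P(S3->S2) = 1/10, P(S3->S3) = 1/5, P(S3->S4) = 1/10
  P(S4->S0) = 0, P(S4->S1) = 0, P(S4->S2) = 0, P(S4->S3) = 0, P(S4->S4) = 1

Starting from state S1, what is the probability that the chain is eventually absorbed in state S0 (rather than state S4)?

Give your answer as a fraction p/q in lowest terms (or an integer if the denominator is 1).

Let a_i = P(absorbed in S0 | start in state i).
Boundary conditions: a_S0 = 1, a_S4 = 0.
For each transient state i, a_i = sum_j P(i->j) * a_j:
  a_S1 = 3/10*a_S0 + 1/10*a_S1 + 1/5*a_S2 + 1/5*a_S3 + 1/5*a_S4
  a_S2 = 2/5*a_S0 + 2/5*a_S1 + 0*a_S2 + 1/5*a_S3 + 0*a_S4
  a_S3 = 1/2*a_S0 + 1/10*a_S1 + 1/10*a_S2 + 1/5*a_S3 + 1/10*a_S4

Substituting a_S0 = 1 and a_S4 = 0, rearrange to (I - Q) a = r where r[i] = P(i -> S0):
  [9/10, -1/5, -1/5] . (a_S1, a_S2, a_S3) = 3/10
  [-2/5, 1, -1/5] . (a_S1, a_S2, a_S3) = 2/5
  [-1/10, -1/10, 4/5] . (a_S1, a_S2, a_S3) = 1/2

Solving yields:
  a_S1 = 71/101
  a_S2 = 256/303
  a_S3 = 248/303

Starting state is S1, so the absorption probability is a_S1 = 71/101.

Answer: 71/101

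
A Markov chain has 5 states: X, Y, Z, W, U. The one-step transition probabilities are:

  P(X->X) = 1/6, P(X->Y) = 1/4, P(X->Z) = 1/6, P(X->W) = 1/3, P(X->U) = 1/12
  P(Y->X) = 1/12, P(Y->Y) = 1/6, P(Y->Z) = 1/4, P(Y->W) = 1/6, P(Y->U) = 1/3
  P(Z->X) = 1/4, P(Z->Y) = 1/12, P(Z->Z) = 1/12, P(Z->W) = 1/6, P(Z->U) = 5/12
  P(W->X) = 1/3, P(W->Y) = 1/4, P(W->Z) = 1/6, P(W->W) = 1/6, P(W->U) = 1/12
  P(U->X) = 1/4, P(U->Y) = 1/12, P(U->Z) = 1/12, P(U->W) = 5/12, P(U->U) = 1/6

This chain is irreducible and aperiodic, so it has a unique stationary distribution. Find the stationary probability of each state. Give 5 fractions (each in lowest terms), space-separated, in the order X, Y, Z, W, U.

The stationary distribution satisfies pi = pi * P, i.e.:
  pi_X = 1/6*pi_X + 1/12*pi_Y + 1/4*pi_Z + 1/3*pi_W + 1/4*pi_U
  pi_Y = 1/4*pi_X + 1/6*pi_Y + 1/12*pi_Z + 1/4*pi_W + 1/12*pi_U
  pi_Z = 1/6*pi_X + 1/4*pi_Y + 1/12*pi_Z + 1/6*pi_W + 1/12*pi_U
  pi_W = 1/3*pi_X + 1/6*pi_Y + 1/6*pi_Z + 1/6*pi_W + 5/12*pi_U
  pi_U = 1/12*pi_X + 1/3*pi_Y + 5/12*pi_Z + 1/12*pi_W + 1/6*pi_U
with normalization: pi_X + pi_Y + pi_Z + pi_W + pi_U = 1.

Using the first 4 balance equations plus normalization, the linear system A*pi = b is:
  [-5/6, 1/12, 1/4, 1/3, 1/4] . pi = 0
  [1/4, -5/6, 1/12, 1/4, 1/12] . pi = 0
  [1/6, 1/4, -11/12, 1/6, 1/12] . pi = 0
  [1/3, 1/6, 1/6, -5/6, 5/12] . pi = 0
  [1, 1, 1, 1, 1] . pi = 1

Solving yields:
  pi_X = 1047/4697
  pi_Y = 119/671
  pi_Z = 307/2013
  pi_W = 1186/4697
  pi_U = 392/2013

Verification (pi * P):
  1047/4697*1/6 + 119/671*1/12 + 307/2013*1/4 + 1186/4697*1/3 + 392/2013*1/4 = 1047/4697 = pi_X  (ok)
  1047/4697*1/4 + 119/671*1/6 + 307/2013*1/12 + 1186/4697*1/4 + 392/2013*1/12 = 119/671 = pi_Y  (ok)
  1047/4697*1/6 + 119/671*1/4 + 307/2013*1/12 + 1186/4697*1/6 + 392/2013*1/12 = 307/2013 = pi_Z  (ok)
  1047/4697*1/3 + 119/671*1/6 + 307/2013*1/6 + 1186/4697*1/6 + 392/2013*5/12 = 1186/4697 = pi_W  (ok)
  1047/4697*1/12 + 119/671*1/3 + 307/2013*5/12 + 1186/4697*1/12 + 392/2013*1/6 = 392/2013 = pi_U  (ok)

Answer: 1047/4697 119/671 307/2013 1186/4697 392/2013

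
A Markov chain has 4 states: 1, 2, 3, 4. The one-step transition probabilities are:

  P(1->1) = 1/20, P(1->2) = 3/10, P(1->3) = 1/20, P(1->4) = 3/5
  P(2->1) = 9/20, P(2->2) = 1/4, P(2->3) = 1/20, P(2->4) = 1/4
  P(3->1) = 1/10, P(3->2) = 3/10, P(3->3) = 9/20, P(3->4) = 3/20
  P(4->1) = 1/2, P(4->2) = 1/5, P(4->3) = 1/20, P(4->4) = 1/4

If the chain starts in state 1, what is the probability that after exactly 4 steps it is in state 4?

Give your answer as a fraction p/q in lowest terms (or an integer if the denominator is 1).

Computing P^4 by repeated multiplication:
P^1 =
  1: [1/20, 3/10, 1/20, 3/5]
  2: [9/20, 1/4, 1/20, 1/4]
  3: [1/10, 3/10, 9/20, 3/20]
  4: [1/2, 1/5, 1/20, 1/4]
P^2 =
  1: [177/400, 9/40, 7/100, 21/80]
  2: [53/200, 21/80, 7/100, 161/400]
  3: [13/50, 27/100, 23/100, 6/25]
  4: [49/200, 53/200, 7/100, 21/50]
P^3 =
  1: [2093/8000, 21/80, 39/500, 3183/8000]
  2: [2717/8000, 1973/8000, 39/500, 1343/4000]
  3: [111/400, 21/80, 71/500, 159/500]
  4: [697/2000, 979/4000, 39/500, 263/800]
P^4 =
  1: [54071/160000, 19767/80000, 203/2500, 53403/160000]
  2: [24291/80000, 8131/32000, 203/2500, 57771/160000]
  3: [763/2500, 10203/40000, 267/2500, 13317/40000]
  4: [23979/80000, 20391/80000, 203/2500, 14567/40000]

(P^4)[1 -> 4] = 53403/160000

Answer: 53403/160000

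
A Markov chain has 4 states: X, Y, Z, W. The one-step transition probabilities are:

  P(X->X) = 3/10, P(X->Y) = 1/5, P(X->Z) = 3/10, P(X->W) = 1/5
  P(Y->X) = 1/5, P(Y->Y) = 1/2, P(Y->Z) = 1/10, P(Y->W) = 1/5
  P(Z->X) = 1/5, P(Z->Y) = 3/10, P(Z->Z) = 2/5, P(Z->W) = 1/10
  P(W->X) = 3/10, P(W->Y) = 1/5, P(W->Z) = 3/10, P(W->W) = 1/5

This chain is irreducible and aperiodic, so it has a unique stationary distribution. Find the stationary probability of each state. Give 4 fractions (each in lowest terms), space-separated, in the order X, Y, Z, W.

The stationary distribution satisfies pi = pi * P, i.e.:
  pi_X = 3/10*pi_X + 1/5*pi_Y + 1/5*pi_Z + 3/10*pi_W
  pi_Y = 1/5*pi_X + 1/2*pi_Y + 3/10*pi_Z + 1/5*pi_W
  pi_Z = 3/10*pi_X + 1/10*pi_Y + 2/5*pi_Z + 3/10*pi_W
  pi_W = 1/5*pi_X + 1/5*pi_Y + 1/10*pi_Z + 1/5*pi_W
with normalization: pi_X + pi_Y + pi_Z + pi_W = 1.

Using the first 3 balance equations plus normalization, the linear system A*pi = b is:
  [-7/10, 1/5, 1/5, 3/10] . pi = 0
  [1/5, -1/2, 3/10, 1/5] . pi = 0
  [3/10, 1/10, -3/5, 3/10] . pi = 0
  [1, 1, 1, 1] . pi = 1

Solving yields:
  pi_X = 157/650
  pi_Y = 21/65
  pi_Z = 17/65
  pi_W = 113/650

Verification (pi * P):
  157/650*3/10 + 21/65*1/5 + 17/65*1/5 + 113/650*3/10 = 157/650 = pi_X  (ok)
  157/650*1/5 + 21/65*1/2 + 17/65*3/10 + 113/650*1/5 = 21/65 = pi_Y  (ok)
  157/650*3/10 + 21/65*1/10 + 17/65*2/5 + 113/650*3/10 = 17/65 = pi_Z  (ok)
  157/650*1/5 + 21/65*1/5 + 17/65*1/10 + 113/650*1/5 = 113/650 = pi_W  (ok)

Answer: 157/650 21/65 17/65 113/650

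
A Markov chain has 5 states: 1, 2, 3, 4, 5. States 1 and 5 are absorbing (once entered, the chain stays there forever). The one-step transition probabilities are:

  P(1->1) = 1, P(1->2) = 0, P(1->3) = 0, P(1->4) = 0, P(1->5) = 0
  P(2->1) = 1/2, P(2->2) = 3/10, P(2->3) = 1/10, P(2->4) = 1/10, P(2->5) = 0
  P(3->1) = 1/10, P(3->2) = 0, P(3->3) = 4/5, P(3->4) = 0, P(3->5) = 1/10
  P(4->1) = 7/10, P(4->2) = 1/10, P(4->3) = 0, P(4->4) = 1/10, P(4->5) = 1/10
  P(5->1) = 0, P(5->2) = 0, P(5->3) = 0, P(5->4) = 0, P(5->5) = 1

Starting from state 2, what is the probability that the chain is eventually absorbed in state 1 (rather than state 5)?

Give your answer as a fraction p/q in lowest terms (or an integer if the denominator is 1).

Answer: 113/124

Derivation:
Let a_i = P(absorbed in 1 | start in state i).
Boundary conditions: a_1 = 1, a_5 = 0.
For each transient state i, a_i = sum_j P(i->j) * a_j:
  a_2 = 1/2*a_1 + 3/10*a_2 + 1/10*a_3 + 1/10*a_4 + 0*a_5
  a_3 = 1/10*a_1 + 0*a_2 + 4/5*a_3 + 0*a_4 + 1/10*a_5
  a_4 = 7/10*a_1 + 1/10*a_2 + 0*a_3 + 1/10*a_4 + 1/10*a_5

Substituting a_1 = 1 and a_5 = 0, rearrange to (I - Q) a = r where r[i] = P(i -> 1):
  [7/10, -1/10, -1/10] . (a_2, a_3, a_4) = 1/2
  [0, 1/5, 0] . (a_2, a_3, a_4) = 1/10
  [-1/10, 0, 9/10] . (a_2, a_3, a_4) = 7/10

Solving yields:
  a_2 = 113/124
  a_3 = 1/2
  a_4 = 109/124

Starting state is 2, so the absorption probability is a_2 = 113/124.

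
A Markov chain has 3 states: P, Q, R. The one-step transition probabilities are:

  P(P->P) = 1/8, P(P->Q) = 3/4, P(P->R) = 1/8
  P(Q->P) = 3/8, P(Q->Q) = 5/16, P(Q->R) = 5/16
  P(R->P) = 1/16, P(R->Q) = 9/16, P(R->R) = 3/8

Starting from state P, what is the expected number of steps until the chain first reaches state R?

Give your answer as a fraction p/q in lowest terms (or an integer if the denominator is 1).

Answer: 184/41

Derivation:
Let h_i = expected steps to first reach R from state i.
Boundary: h_R = 0.
First-step equations for the other states:
  h_P = 1 + 1/8*h_P + 3/4*h_Q + 1/8*h_R
  h_Q = 1 + 3/8*h_P + 5/16*h_Q + 5/16*h_R

Substituting h_R = 0 and rearranging gives the linear system (I - Q) h = 1:
  [7/8, -3/4] . (h_P, h_Q) = 1
  [-3/8, 11/16] . (h_P, h_Q) = 1

Solving yields:
  h_P = 184/41
  h_Q = 160/41

Starting state is P, so the expected hitting time is h_P = 184/41.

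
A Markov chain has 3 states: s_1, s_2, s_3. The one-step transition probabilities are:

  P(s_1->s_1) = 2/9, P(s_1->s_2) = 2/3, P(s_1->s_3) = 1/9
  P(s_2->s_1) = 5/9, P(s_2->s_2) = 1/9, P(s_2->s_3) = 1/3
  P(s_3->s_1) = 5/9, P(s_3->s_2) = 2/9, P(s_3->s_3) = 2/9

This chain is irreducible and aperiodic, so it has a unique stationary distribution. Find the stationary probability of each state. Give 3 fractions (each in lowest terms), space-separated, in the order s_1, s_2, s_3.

Answer: 5/12 11/30 13/60

Derivation:
The stationary distribution satisfies pi = pi * P, i.e.:
  pi_s_1 = 2/9*pi_s_1 + 5/9*pi_s_2 + 5/9*pi_s_3
  pi_s_2 = 2/3*pi_s_1 + 1/9*pi_s_2 + 2/9*pi_s_3
  pi_s_3 = 1/9*pi_s_1 + 1/3*pi_s_2 + 2/9*pi_s_3
with normalization: pi_s_1 + pi_s_2 + pi_s_3 = 1.

Using the first 2 balance equations plus normalization, the linear system A*pi = b is:
  [-7/9, 5/9, 5/9] . pi = 0
  [2/3, -8/9, 2/9] . pi = 0
  [1, 1, 1] . pi = 1

Solving yields:
  pi_s_1 = 5/12
  pi_s_2 = 11/30
  pi_s_3 = 13/60

Verification (pi * P):
  5/12*2/9 + 11/30*5/9 + 13/60*5/9 = 5/12 = pi_s_1  (ok)
  5/12*2/3 + 11/30*1/9 + 13/60*2/9 = 11/30 = pi_s_2  (ok)
  5/12*1/9 + 11/30*1/3 + 13/60*2/9 = 13/60 = pi_s_3  (ok)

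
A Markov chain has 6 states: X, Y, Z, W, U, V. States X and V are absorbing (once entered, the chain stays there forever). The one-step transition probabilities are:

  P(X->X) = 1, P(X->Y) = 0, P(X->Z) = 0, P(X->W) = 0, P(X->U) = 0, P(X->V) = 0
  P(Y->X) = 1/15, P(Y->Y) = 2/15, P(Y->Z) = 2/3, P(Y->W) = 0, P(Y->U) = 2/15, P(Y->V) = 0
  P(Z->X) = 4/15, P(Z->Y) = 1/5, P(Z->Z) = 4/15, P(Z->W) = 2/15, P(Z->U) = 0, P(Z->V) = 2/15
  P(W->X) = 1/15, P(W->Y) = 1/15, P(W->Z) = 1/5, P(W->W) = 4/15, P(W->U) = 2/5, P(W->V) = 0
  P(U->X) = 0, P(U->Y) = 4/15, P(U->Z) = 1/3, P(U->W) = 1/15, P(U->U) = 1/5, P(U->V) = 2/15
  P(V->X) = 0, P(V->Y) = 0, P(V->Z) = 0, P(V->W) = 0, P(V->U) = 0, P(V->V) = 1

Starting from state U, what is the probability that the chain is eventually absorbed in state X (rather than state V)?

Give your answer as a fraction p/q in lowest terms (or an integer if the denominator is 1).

Answer: 2897/5246

Derivation:
Let a_i = P(absorbed in X | start in state i).
Boundary conditions: a_X = 1, a_V = 0.
For each transient state i, a_i = sum_j P(i->j) * a_j:
  a_Y = 1/15*a_X + 2/15*a_Y + 2/3*a_Z + 0*a_W + 2/15*a_U + 0*a_V
  a_Z = 4/15*a_X + 1/5*a_Y + 4/15*a_Z + 2/15*a_W + 0*a_U + 2/15*a_V
  a_W = 1/15*a_X + 1/15*a_Y + 1/5*a_Z + 4/15*a_W + 2/5*a_U + 0*a_V
  a_U = 0*a_X + 4/15*a_Y + 1/3*a_Z + 1/15*a_W + 1/5*a_U + 2/15*a_V

Substituting a_X = 1 and a_V = 0, rearrange to (I - Q) a = r where r[i] = P(i -> X):
  [13/15, -2/3, 0, -2/15] . (a_Y, a_Z, a_W, a_U) = 1/15
  [-1/5, 11/15, -2/15, 0] . (a_Y, a_Z, a_W, a_U) = 4/15
  [-1/15, -1/5, 11/15, -2/5] . (a_Y, a_Z, a_W, a_U) = 1/15
  [-4/15, -1/3, -1/15, 4/5] . (a_Y, a_Z, a_W, a_U) = 0

Solving yields:
  a_Y = 1760/2623
  a_Z = 1736/2623
  a_W = 1662/2623
  a_U = 2897/5246

Starting state is U, so the absorption probability is a_U = 2897/5246.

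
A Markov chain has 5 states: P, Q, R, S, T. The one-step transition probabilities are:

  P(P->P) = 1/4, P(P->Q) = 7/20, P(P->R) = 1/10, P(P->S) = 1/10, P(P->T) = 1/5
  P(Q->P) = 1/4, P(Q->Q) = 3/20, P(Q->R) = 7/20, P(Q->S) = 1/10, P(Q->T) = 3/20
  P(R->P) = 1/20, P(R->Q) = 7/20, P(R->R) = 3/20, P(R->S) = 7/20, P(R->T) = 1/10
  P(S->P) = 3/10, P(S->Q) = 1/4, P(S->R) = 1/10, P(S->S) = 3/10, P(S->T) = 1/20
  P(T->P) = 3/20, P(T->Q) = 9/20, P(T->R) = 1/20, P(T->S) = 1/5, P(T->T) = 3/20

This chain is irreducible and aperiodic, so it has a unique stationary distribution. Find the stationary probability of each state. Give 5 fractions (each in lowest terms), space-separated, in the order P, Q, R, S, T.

The stationary distribution satisfies pi = pi * P, i.e.:
  pi_P = 1/4*pi_P + 1/4*pi_Q + 1/20*pi_R + 3/10*pi_S + 3/20*pi_T
  pi_Q = 7/20*pi_P + 3/20*pi_Q + 7/20*pi_R + 1/4*pi_S + 9/20*pi_T
  pi_R = 1/10*pi_P + 7/20*pi_Q + 3/20*pi_R + 1/10*pi_S + 1/20*pi_T
  pi_S = 1/10*pi_P + 1/10*pi_Q + 7/20*pi_R + 3/10*pi_S + 1/5*pi_T
  pi_T = 1/5*pi_P + 3/20*pi_Q + 1/10*pi_R + 1/20*pi_S + 3/20*pi_T
with normalization: pi_P + pi_Q + pi_R + pi_S + pi_T = 1.

Using the first 4 balance equations plus normalization, the linear system A*pi = b is:
  [-3/4, 1/4, 1/20, 3/10, 3/20] . pi = 0
  [7/20, -17/20, 7/20, 1/4, 9/20] . pi = 0
  [1/10, 7/20, -17/20, 1/10, 1/20] . pi = 0
  [1/10, 1/10, 7/20, -7/10, 1/5] . pi = 0
  [1, 1, 1, 1, 1] . pi = 1

Solving yields:
  pi_P = 16612/78423
  pi_Q = 44917/156846
  pi_R = 13619/78423
  pi_S = 15356/78423
  pi_T = 20755/156846

Verification (pi * P):
  16612/78423*1/4 + 44917/156846*1/4 + 13619/78423*1/20 + 15356/78423*3/10 + 20755/156846*3/20 = 16612/78423 = pi_P  (ok)
  16612/78423*7/20 + 44917/156846*3/20 + 13619/78423*7/20 + 15356/78423*1/4 + 20755/156846*9/20 = 44917/156846 = pi_Q  (ok)
  16612/78423*1/10 + 44917/156846*7/20 + 13619/78423*3/20 + 15356/78423*1/10 + 20755/156846*1/20 = 13619/78423 = pi_R  (ok)
  16612/78423*1/10 + 44917/156846*1/10 + 13619/78423*7/20 + 15356/78423*3/10 + 20755/156846*1/5 = 15356/78423 = pi_S  (ok)
  16612/78423*1/5 + 44917/156846*3/20 + 13619/78423*1/10 + 15356/78423*1/20 + 20755/156846*3/20 = 20755/156846 = pi_T  (ok)

Answer: 16612/78423 44917/156846 13619/78423 15356/78423 20755/156846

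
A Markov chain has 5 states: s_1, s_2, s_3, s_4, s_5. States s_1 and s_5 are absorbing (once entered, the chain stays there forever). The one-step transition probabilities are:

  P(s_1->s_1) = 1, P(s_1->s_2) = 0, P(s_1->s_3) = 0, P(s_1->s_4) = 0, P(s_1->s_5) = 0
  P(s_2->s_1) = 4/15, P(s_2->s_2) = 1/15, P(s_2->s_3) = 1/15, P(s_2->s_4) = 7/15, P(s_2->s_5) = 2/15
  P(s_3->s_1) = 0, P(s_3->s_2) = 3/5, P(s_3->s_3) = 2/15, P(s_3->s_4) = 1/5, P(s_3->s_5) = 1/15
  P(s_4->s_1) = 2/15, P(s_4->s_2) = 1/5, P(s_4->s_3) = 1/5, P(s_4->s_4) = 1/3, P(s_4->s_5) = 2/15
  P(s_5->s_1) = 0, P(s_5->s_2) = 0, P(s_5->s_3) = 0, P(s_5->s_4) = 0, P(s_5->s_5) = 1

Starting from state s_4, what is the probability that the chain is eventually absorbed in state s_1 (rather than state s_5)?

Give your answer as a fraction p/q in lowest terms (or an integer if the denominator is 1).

Answer: 610/1133

Derivation:
Let a_i = P(absorbed in s_1 | start in state i).
Boundary conditions: a_s_1 = 1, a_s_5 = 0.
For each transient state i, a_i = sum_j P(i->j) * a_j:
  a_s_2 = 4/15*a_s_1 + 1/15*a_s_2 + 1/15*a_s_3 + 7/15*a_s_4 + 2/15*a_s_5
  a_s_3 = 0*a_s_1 + 3/5*a_s_2 + 2/15*a_s_3 + 1/5*a_s_4 + 1/15*a_s_5
  a_s_4 = 2/15*a_s_1 + 1/5*a_s_2 + 1/5*a_s_3 + 1/3*a_s_4 + 2/15*a_s_5

Substituting a_s_1 = 1 and a_s_5 = 0, rearrange to (I - Q) a = r where r[i] = P(i -> s_1):
  [14/15, -1/15, -7/15] . (a_s_2, a_s_3, a_s_4) = 4/15
  [-3/5, 13/15, -1/5] . (a_s_2, a_s_3, a_s_4) = 0
  [-1/5, -1/5, 2/3] . (a_s_2, a_s_3, a_s_4) = 2/15

Solving yields:
  a_s_2 = 672/1133
  a_s_3 = 606/1133
  a_s_4 = 610/1133

Starting state is s_4, so the absorption probability is a_s_4 = 610/1133.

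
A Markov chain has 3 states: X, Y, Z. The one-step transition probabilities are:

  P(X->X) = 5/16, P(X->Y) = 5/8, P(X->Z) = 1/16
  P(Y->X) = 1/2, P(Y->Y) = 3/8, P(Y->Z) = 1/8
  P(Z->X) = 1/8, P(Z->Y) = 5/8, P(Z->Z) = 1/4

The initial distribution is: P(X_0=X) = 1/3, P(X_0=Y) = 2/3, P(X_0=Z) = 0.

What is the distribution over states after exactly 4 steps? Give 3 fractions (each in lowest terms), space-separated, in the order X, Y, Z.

Propagating the distribution step by step (d_{t+1} = d_t * P):
d_0 = (X=1/3, Y=2/3, Z=0)
  d_1[X] = 1/3*5/16 + 2/3*1/2 + 0*1/8 = 7/16
  d_1[Y] = 1/3*5/8 + 2/3*3/8 + 0*5/8 = 11/24
  d_1[Z] = 1/3*1/16 + 2/3*1/8 + 0*1/4 = 5/48
d_1 = (X=7/16, Y=11/24, Z=5/48)
  d_2[X] = 7/16*5/16 + 11/24*1/2 + 5/48*1/8 = 97/256
  d_2[Y] = 7/16*5/8 + 11/24*3/8 + 5/48*5/8 = 49/96
  d_2[Z] = 7/16*1/16 + 11/24*1/8 + 5/48*1/4 = 85/768
d_2 = (X=97/256, Y=49/96, Z=85/768)
  d_3[X] = 97/256*5/16 + 49/96*1/2 + 85/768*1/8 = 1587/4096
  d_3[Y] = 97/256*5/8 + 49/96*3/8 + 85/768*5/8 = 191/384
  d_3[Z] = 97/256*1/16 + 49/96*1/8 + 85/768*1/4 = 1415/12288
d_3 = (X=1587/4096, Y=191/384, Z=1415/12288)
  d_4[X] = 1587/4096*5/16 + 191/384*1/2 + 1415/12288*1/8 = 25177/65536
  d_4[Y] = 1587/4096*5/8 + 191/384*3/8 + 1415/12288*5/8 = 769/1536
  d_4[Z] = 1587/4096*1/16 + 191/384*1/8 + 1415/12288*1/4 = 22645/196608
d_4 = (X=25177/65536, Y=769/1536, Z=22645/196608)

Answer: 25177/65536 769/1536 22645/196608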